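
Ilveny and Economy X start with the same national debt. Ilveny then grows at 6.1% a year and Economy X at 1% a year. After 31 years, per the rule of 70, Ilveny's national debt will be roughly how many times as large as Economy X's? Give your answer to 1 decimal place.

Ilveny pulls ahead at 5.1 pp per year, so the ratio doubles every 70/5.1 ≈ 13.73 years.
In 31 years that's 2.26 doublings: 2^2.26 ≈ 4.8.

about 4.8 times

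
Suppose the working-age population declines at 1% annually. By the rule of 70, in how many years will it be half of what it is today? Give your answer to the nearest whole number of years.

roughly 70 years

Halving time ≈ 70 / 1 = 70.00 → 70 years.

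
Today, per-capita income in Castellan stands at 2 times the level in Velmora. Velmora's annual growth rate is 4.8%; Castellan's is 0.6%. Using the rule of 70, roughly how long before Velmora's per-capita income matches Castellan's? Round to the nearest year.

about 17 years

What matters is the difference: 4.2 pp.
Rule of 70 on the gap: the ratio halves every 70/4.2 ≈ 16.67 years.
A 2 times gap closes after 1 halving: 1 × 16.67 ≈ 17 years.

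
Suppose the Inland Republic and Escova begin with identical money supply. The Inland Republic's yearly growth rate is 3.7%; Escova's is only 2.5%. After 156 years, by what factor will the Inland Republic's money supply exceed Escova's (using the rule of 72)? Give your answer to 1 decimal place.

roughly 6.1 times

Only the 1.2-point difference matters.
72/1.2 ≈ 60.00 years per doubling of the ratio; 156 years gives 2.60 doublings, so ≈ 6.1×.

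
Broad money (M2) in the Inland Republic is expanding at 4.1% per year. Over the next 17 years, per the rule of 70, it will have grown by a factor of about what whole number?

about 2 times

At 4.1% one doubling takes ≈ 17.07 years; 17 years is 1 of them, so ×2.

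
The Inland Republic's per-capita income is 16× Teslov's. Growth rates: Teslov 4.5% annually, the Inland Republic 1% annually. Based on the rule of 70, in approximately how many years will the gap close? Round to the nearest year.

around 80 years

Teslov gains on the Inland Republic at 4.5% − 1% = 3.5 points a year.
At that relative rate the gap halves every 70/3.5 ≈ 20.00 years.
A 16× gap closes after 4 halvings: 4 × 20.00 ≈ 80 years.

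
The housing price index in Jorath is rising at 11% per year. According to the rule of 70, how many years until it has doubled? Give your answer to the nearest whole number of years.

70/11 ≈ 6.36, so it doubles roughly every 6 years.

about 6 years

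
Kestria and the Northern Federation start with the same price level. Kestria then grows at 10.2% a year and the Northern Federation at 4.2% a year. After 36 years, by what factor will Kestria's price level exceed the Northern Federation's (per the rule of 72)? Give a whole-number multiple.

Rate gap = 10.2% − 4.2% = 6 points.
The ratio doubles every 72/6 ≈ 12.00 years.
36/12.00 ≈ 3.00 doublings → ratio ≈ 2^3.00 ≈ 8.

about 8 times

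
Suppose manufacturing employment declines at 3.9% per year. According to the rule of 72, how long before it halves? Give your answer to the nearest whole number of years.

about 18 years

Halving time ≈ 72 / 3.9 = 18.46 → 18 years.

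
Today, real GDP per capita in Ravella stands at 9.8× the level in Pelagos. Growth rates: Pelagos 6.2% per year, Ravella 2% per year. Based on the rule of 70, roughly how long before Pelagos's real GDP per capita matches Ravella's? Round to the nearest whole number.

What matters is the difference: 4.2 pp.
Rule of 70 on the gap: the ratio halves every 70/4.2 ≈ 16.67 years.
A 9.8× gap takes log₂(9.8) ≈ 3.29 halvings to close: 3.29 × 16.67 ≈ 55 years.

≈ 55 years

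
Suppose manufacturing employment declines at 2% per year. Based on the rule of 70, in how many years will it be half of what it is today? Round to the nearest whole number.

around 35 years

Halving time ≈ 70 / 2 = 35.00 → 35 years.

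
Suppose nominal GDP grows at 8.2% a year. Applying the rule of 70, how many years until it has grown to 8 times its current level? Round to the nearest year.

At 8.2% it doubles every 70/8.2 ≈ 8.54 years.
Getting to 8× needs 3 doublings: 3 × 8.54 ≈ 26 years.

approximately 26 years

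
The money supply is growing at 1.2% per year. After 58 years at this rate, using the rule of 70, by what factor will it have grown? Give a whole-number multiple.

approximately 2 times

70/1.2 ≈ 58.33 years per doubling.
58 years fits 1 doubling: 2^1 = 2.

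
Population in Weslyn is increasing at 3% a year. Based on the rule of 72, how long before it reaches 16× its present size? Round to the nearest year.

One doubling takes 72/3 = 24.00 years.
Getting to 16× needs 4 doublings: 4 × 24.00 ≈ 96 years.

≈ 96 years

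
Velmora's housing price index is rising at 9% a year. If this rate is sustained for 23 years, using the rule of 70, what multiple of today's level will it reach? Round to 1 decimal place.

Doubles every ≈ 7.78 years (70/9).
23 years is 2.96 doublings; 2^2.96 ≈ 7.8×.

7.8 times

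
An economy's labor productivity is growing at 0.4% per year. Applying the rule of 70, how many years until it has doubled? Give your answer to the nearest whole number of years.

Doubling time ≈ 70 / 0.4 = 175.00 years.

175 years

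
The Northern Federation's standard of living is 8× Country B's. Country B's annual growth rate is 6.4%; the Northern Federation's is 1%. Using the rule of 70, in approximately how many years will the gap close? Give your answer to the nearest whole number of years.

about 39 years

The growth-rate gap is 6.4% − 1% = 5.4 percentage points.
So the ratio between them halves every 70/5.4 ≈ 12.96 years.
An 8× gap closes after 3 halvings: 3 × 12.96 ≈ 39 years.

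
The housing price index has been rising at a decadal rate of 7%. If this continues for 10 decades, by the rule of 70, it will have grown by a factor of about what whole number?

approximately 2 times

At 7% one doubling takes ≈ 10.00 decades; 10 decades is 1 of them, so ×2.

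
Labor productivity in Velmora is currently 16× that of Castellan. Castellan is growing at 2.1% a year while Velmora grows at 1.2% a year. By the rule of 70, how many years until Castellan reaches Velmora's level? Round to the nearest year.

around 311 years

The growth-rate gap is 2.1% − 1.2% = 0.9 percentage points.
So the ratio between them halves every 70/0.9 ≈ 77.78 years.
A 16× gap closes after 4 halvings: 4 × 77.78 ≈ 311 years.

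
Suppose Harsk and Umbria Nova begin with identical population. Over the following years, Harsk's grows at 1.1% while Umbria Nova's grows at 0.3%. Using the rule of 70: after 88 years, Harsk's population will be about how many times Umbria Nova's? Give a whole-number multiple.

Harsk pulls ahead at 0.8 pp per year, so the ratio doubles every 70/0.8 ≈ 87.50 years.
In 88 years that's 1.01 doublings: 2^1.01 ≈ 2.

≈ 2 times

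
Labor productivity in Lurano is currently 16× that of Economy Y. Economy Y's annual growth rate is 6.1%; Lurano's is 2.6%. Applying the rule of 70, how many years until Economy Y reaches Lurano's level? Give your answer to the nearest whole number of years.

What matters is the difference: 3.5 pp.
Rule of 70 on the gap: the ratio halves every 70/3.5 ≈ 20.00 years.
A 16× gap closes after 4 halvings: 4 × 20.00 ≈ 80 years.

≈ 80 years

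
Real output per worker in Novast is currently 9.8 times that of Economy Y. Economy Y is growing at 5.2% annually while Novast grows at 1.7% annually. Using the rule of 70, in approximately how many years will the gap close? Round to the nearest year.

about 66 years

What matters is the difference: 3.5 pp.
Rule of 70 on the gap: the ratio halves every 70/3.5 ≈ 20.00 years.
A 9.8 times gap takes log₂(9.8) ≈ 3.29 halvings to close: 3.29 × 20.00 ≈ 66 years.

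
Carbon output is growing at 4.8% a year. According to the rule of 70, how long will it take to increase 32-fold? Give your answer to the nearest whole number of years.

At 4.8% it doubles every 70/4.8 ≈ 14.58 years.
32 = 2^5, so 5 doublings → 73 years.

around 73 years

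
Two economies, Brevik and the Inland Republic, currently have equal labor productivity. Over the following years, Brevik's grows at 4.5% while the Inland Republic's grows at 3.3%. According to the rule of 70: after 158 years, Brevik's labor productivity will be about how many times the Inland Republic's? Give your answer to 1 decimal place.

Only the 1.2-point difference matters.
70/1.2 ≈ 58.33 years per doubling of the ratio; 158 years gives 2.71 doublings, so ≈ 6.5×.

around 6.5 times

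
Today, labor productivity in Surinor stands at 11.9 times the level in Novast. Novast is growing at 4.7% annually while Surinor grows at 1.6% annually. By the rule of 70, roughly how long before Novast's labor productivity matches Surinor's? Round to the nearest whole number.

The growth-rate gap is 4.7% − 1.6% = 3.1 percentage points.
So the ratio between them halves every 70/3.1 ≈ 22.58 years.
An 11.9 times gap takes log₂(11.9) ≈ 3.57 halvings to close: 3.57 × 22.58 ≈ 81 years.

around 81 years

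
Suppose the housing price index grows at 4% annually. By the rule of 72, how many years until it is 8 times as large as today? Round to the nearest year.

about 54 years

Doubling time ≈ 72/4 = 18.00 years.
Getting to 8× needs 3 doublings: 3 × 18.00 ≈ 54 years.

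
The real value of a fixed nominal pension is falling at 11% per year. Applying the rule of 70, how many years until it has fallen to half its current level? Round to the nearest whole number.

Falling at 11%, it halves about every 70/11 = 6.36 years.

roughly 6 years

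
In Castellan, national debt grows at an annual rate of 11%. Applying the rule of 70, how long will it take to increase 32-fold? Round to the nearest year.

One doubling takes 70/11 = 6.36 years.
Getting to 32× needs 5 doublings: 5 × 6.36 ≈ 32 years.

roughly 32 years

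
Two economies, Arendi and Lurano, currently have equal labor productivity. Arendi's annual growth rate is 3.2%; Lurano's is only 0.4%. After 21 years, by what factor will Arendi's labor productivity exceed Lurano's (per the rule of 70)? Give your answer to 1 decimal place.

Only the 2.8-point difference matters.
70/2.8 ≈ 25.00 years per doubling of the ratio; 21 years gives 0.84 doublings, so ≈ 1.8×.

approximately 1.8 times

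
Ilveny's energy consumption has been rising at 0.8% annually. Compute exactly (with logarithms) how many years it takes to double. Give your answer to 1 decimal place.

87.0 years

t = ln(2) / ln(1 + 0.008) = 0.6931 / 0.007968 ≈ 86.99.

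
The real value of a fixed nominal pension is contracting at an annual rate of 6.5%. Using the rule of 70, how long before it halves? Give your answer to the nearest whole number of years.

Falling at 6.5%, it halves about every 70/6.5 = 10.77 years.

about 11 years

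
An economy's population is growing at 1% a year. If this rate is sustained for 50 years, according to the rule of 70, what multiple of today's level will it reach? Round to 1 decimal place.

Doubling time ≈ 70/1 = 70.00 years.
50 years / 70.00 ≈ 0.71 doublings → factor 2^0.71 ≈ 1.6.

approximately 1.6 times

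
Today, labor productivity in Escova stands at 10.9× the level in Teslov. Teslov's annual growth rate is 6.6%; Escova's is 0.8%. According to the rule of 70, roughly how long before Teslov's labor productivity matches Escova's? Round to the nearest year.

about 42 years

Teslov gains on Escova at 6.6% − 0.8% = 5.8 points a year.
At that relative rate the gap halves every 70/5.8 ≈ 12.07 years.
A 10.9× gap takes log₂(10.9) ≈ 3.45 halvings to close: 3.45 × 12.07 ≈ 42 years.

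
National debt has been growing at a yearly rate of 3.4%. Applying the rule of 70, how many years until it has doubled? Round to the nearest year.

approximately 21 years

Doubling time ≈ 70 / 3.4 = 20.59 years.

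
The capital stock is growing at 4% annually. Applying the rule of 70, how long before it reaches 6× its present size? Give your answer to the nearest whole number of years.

Doubling time ≈ 70/4 = 17.50 years.
6× is log₂ 6 ≈ 2.58 doublings, so ≈ 2.58 × 17.50 = 45 years.

around 45 years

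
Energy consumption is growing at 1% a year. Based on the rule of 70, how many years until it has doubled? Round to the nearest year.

around 70 years

70/1 ≈ 70.00, so it doubles roughly every 70 years.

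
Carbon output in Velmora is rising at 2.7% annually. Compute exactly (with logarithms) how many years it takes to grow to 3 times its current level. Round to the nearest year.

t = ln(3) / ln(1 + 0.027) = 1.0986 / 0.026642 ≈ 41.24.
≈ 41 years.

41 years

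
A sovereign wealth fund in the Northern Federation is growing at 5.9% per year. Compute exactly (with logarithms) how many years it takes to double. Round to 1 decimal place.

12.1 years

t = ln(2) / ln(1 + 0.059) = 0.6931 / 0.057325 ≈ 12.09.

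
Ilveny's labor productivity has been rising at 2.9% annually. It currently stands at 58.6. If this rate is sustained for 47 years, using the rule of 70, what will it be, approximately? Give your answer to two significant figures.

230

It doubles every 70/2.9 ≈ 24.14 years, so 47 years is 1.95 doublings.
2^1.95 ≈ 3.86; 58.6 × 3.86 ≈ 230.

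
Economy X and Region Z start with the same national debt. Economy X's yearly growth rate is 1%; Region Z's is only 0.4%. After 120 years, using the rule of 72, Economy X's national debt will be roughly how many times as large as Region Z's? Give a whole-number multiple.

Only the 0.6-point difference matters.
72/0.6 ≈ 120.00 years per doubling of the ratio; 120 years gives 1.00 doublings, so ≈ 2×.

2 times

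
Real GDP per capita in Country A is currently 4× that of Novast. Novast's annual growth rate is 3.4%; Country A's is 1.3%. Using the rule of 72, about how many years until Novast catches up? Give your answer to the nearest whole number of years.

roughly 69 years

What matters is the difference: 2.1 pp.
Rule of 72 on the gap: the ratio halves every 72/2.1 ≈ 34.29 years.
A 4× gap closes after 2 halvings: 2 × 34.29 ≈ 69 years.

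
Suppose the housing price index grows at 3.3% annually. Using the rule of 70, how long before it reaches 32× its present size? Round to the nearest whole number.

about 106 years

Doubling time ≈ 70/3.3 = 21.21 years.
Getting to 32× needs 5 doublings: 5 × 21.21 ≈ 106 years.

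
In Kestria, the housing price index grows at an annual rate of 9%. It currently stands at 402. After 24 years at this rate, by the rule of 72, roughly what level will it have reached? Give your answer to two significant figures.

Doubling time ≈ 72/9 = 8.00 years.
24 years is 24/8.00 ≈ 3.00 doublings, a factor of 2^3.00 ≈ 8.00.
402 × 8.00 ≈ 3200.

approximately 3200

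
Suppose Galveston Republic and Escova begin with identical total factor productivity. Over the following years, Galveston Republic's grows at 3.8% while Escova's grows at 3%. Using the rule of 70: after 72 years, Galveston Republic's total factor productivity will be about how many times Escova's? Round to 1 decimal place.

Only the 0.8-point difference matters.
70/0.8 ≈ 87.50 years per doubling of the ratio; 72 years gives 0.82 doublings, so ≈ 1.8×.

around 1.8 times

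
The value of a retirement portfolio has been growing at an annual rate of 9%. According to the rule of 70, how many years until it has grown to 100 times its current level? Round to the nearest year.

roughly 52 years

One doubling takes 70/9 = 7.78 years.
Reaching 100× takes log₂(100) ≈ 6.64 doublings.
6.64 × 7.78 ≈ 52 years.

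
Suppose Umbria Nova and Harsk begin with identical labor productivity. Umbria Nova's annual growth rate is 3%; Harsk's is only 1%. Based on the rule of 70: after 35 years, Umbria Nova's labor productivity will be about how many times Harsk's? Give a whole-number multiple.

2 times

Rate gap = 3% − 1% = 2 points.
The ratio doubles every 70/2 ≈ 35.00 years.
35/35.00 ≈ 1.00 doublings → ratio ≈ 2^1.00 ≈ 2.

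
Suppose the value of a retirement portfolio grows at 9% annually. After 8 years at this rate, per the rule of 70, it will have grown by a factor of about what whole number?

Doubling time ≈ 70/9 = 7.78 years.
8/7.78 ≈ 1 doubling, so about 2^1 = 2×.

roughly 2 times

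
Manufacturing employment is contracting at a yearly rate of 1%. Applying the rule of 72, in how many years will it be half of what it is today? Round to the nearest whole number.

about 72 years

Falling at 1%, it halves about every 72/1 = 72.00 years.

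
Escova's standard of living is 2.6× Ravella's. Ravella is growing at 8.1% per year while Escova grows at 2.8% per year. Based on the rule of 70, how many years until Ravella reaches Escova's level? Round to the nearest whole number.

Ravella gains on Escova at 8.1% − 2.8% = 5.3 points a year.
At that relative rate the gap halves every 70/5.3 ≈ 13.21 years.
A 2.6× gap takes log₂(2.6) ≈ 1.38 halvings to close: 1.38 × 13.21 ≈ 18 years.

18 years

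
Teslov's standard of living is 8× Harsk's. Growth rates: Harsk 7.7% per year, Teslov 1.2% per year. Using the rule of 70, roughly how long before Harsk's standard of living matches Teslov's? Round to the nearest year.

around 32 years

Harsk gains on Teslov at 7.7% − 1.2% = 6.5 points a year.
At that relative rate the gap halves every 70/6.5 ≈ 10.77 years.
An 8× gap closes after 3 halvings: 3 × 10.77 ≈ 32 years.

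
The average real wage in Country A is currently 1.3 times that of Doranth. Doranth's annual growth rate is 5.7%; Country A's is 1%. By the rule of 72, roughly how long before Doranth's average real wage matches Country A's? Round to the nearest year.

≈ 6 years

The growth-rate gap is 5.7% − 1% = 4.7 percentage points.
So the ratio between them halves every 72/4.7 ≈ 15.32 years.
A 1.3 times gap takes log₂(1.3) ≈ 0.38 halvings to close: 0.38 × 15.32 ≈ 6 years.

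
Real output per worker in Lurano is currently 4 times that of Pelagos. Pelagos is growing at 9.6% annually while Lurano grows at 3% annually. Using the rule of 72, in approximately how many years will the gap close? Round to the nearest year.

22 years

What matters is the difference: 6.6 pp.
Rule of 72 on the gap: the ratio halves every 72/6.6 ≈ 10.91 years.
A 4 times gap closes after 2 halvings: 2 × 10.91 ≈ 22 years.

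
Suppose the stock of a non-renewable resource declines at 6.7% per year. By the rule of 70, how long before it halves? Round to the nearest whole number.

Falling at 6.7%, it halves about every 70/6.7 = 10.45 years.

approximately 10 years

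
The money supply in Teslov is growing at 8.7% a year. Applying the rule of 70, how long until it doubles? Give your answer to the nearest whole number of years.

70/8.7 ≈ 8.05, so it doubles roughly every 8 years.

approximately 8 years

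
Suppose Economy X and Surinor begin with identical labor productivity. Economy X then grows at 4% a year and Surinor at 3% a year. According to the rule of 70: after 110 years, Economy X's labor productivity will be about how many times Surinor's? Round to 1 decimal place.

Only the 1-point difference matters.
70/1 ≈ 70.00 years per doubling of the ratio; 110 years gives 1.57 doublings, so ≈ 3.0×.

approximately 3.0 times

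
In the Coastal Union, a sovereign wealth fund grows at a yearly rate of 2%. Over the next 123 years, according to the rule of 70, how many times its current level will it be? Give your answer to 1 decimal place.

Doubling time ≈ 70/2 = 35.00 years.
123 years / 35.00 ≈ 3.51 doublings → factor 2^3.51 ≈ 11.4.

approximately 11.4 times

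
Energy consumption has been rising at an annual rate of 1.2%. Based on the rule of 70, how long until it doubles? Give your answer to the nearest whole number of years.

At 1.2%, doubling takes about 70/1.2 = 58.33 years.

around 58 years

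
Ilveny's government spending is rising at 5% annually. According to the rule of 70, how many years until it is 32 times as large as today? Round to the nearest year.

One doubling takes 70/5 = 14.00 years.
32× is 5 doublings, so 5 × 14.00 ≈ 70 years.

approximately 70 years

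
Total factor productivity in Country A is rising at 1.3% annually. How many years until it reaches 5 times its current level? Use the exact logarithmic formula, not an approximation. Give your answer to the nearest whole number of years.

t = ln(5) / ln(1 + 0.013) = 1.6094 / 0.012916 ≈ 124.61.
≈ 125 years.

125 years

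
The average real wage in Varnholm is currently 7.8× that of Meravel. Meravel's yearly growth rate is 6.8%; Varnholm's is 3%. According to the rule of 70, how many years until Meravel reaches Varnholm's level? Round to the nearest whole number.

What matters is the difference: 3.8 pp.
Rule of 70 on the gap: the ratio halves every 70/3.8 ≈ 18.42 years.
A 7.8× gap takes log₂(7.8) ≈ 2.96 halvings to close: 2.96 × 18.42 ≈ 55 years.

roughly 55 years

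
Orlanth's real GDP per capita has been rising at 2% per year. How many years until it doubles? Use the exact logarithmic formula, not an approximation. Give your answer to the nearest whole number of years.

t = ln(2) / ln(1 + 0.02) = 0.6931 / 0.019803 ≈ 35.00.
≈ 35 years.

35 years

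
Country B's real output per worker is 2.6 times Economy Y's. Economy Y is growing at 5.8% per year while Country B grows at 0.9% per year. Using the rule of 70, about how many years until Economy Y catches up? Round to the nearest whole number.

What matters is the difference: 4.9 pp.
Rule of 70 on the gap: the ratio halves every 70/4.9 ≈ 14.29 years.
A 2.6 times gap takes log₂(2.6) ≈ 1.38 halvings to close: 1.38 × 14.29 ≈ 20 years.

20 years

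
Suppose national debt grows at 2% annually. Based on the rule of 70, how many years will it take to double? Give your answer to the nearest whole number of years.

70/2 ≈ 35.00, so it doubles roughly every 35 years.

35 years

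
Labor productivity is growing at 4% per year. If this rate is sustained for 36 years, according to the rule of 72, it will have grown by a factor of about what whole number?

Doubling time ≈ 72/4 = 18.00 years.
36/18.00 ≈ 2 doublings, so about 2^2 = 4×.

around 4 times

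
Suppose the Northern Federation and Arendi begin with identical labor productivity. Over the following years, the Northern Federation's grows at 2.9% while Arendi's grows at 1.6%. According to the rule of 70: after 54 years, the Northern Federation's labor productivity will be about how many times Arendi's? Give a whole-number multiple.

the Northern Federation pulls ahead at 1.3 pp per year, so the ratio doubles every 70/1.3 ≈ 53.85 years.
In 54 years that's 1.00 doublings: 2^1.00 ≈ 2.

approximately 2 times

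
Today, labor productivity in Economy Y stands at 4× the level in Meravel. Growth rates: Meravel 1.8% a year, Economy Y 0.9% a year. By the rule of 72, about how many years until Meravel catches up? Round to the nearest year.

about 160 years

The growth-rate gap is 1.8% − 0.9% = 0.9 percentage points.
So the ratio between them halves every 72/0.9 ≈ 80.00 years.
A 4× gap closes after 2 halvings: 2 × 80.00 ≈ 160 years.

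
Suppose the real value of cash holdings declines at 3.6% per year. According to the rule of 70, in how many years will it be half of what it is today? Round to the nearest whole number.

approximately 19 years

Halving time ≈ 70 / 3.6 = 19.44 → 19 years.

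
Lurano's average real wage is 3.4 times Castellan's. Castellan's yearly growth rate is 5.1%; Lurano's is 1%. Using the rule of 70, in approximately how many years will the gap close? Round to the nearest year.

approximately 30 years

What matters is the difference: 4.1 pp.
Rule of 70 on the gap: the ratio halves every 70/4.1 ≈ 17.07 years.
A 3.4 times gap takes log₂(3.4) ≈ 1.77 halvings to close: 1.77 × 17.07 ≈ 30 years.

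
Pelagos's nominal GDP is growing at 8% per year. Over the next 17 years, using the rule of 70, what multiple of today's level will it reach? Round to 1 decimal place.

around 3.8 times

Doubling time ≈ 70/8 = 8.75 years.
17 years / 8.75 ≈ 1.94 doublings → factor 2^1.94 ≈ 3.8.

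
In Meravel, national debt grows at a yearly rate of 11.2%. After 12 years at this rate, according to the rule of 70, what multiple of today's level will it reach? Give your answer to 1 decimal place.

Doubles every ≈ 6.25 years (70/11.2).
12 years is 1.92 doublings; 2^1.92 ≈ 3.8×.

about 3.8 times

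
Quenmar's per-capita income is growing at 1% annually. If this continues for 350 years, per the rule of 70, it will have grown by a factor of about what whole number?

At 1% one doubling takes ≈ 70.00 years; 350 years is 5 of them, so ×32.

about 32 times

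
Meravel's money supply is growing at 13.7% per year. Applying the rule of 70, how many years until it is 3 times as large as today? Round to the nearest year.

Doubling time ≈ 70/13.7 = 5.11 years.
Reaching 3× takes log₂(3) ≈ 1.58 doublings.
1.58 × 5.11 ≈ 8 years.

around 8 years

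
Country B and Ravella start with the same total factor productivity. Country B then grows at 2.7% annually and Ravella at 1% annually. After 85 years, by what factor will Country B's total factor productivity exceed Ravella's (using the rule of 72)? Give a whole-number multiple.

Country B pulls ahead at 1.7 pp per year, so the ratio doubles every 72/1.7 ≈ 42.35 years.
In 85 years that's 2.01 doublings: 2^2.01 ≈ 4.

approximately 4 times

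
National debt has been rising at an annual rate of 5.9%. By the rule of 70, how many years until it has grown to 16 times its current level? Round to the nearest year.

around 47 years

Doubling time ≈ 70/5.9 = 11.86 years.
Getting to 16× needs 4 doublings: 4 × 11.86 ≈ 47 years.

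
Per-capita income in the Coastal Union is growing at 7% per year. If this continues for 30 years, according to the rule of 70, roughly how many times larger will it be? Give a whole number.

roughly 8 times

At 7% one doubling takes ≈ 10.00 years; 30 years is 3 of them, so ×8.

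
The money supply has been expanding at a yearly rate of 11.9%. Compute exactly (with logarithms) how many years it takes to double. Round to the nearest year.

t = ln(2) / ln(1 + 0.119) = 0.6931 / 0.112435 ≈ 6.16.
≈ 6 years.

6 years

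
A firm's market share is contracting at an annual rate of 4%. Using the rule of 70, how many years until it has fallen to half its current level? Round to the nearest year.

Halving time ≈ 70 / 4 = 17.50 → 18 years.

about 18 years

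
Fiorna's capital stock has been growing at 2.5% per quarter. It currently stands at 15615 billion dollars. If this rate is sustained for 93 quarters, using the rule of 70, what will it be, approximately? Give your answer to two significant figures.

around 160000 billion dollars

Doubling time ≈ 70/2.5 = 28.00 quarters.
93 quarters is 93/28.00 ≈ 3.32 doublings, a factor of 2^3.32 ≈ 9.99.
15615 × 9.99 ≈ 160000 billion dollars.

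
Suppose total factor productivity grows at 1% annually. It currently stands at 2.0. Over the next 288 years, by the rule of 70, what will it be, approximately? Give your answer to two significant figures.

It doubles every 70/1 ≈ 70.00 years, so 288 years is 4.11 doublings.
2^4.11 ≈ 17.27; 2.0 × 17.27 ≈ 35.

about 35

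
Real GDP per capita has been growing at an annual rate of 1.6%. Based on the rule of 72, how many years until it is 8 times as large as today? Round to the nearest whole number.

about 135 years

At 1.6% it doubles every 72/1.6 ≈ 45.00 years.
Getting to 8× needs 3 doublings: 3 × 45.00 ≈ 135 years.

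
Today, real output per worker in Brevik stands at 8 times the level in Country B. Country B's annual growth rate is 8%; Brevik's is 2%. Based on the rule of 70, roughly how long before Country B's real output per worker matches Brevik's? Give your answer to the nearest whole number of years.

roughly 35 years

What matters is the difference: 6 pp.
Rule of 70 on the gap: the ratio halves every 70/6 ≈ 11.67 years.
An 8 times gap closes after 3 halvings: 3 × 11.67 ≈ 35 years.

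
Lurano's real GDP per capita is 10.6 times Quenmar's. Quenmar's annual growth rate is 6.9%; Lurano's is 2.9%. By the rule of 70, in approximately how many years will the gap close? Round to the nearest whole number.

What matters is the difference: 4 pp.
Rule of 70 on the gap: the ratio halves every 70/4 ≈ 17.50 years.
A 10.6 times gap takes log₂(10.6) ≈ 3.41 halvings to close: 3.41 × 17.50 ≈ 60 years.

around 60 years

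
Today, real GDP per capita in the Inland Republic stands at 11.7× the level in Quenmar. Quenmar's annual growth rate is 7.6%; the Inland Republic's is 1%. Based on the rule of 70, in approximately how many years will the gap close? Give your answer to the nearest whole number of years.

38 years

Quenmar gains on the Inland Republic at 7.6% − 1% = 6.6 points a year.
At that relative rate the gap halves every 70/6.6 ≈ 10.61 years.
An 11.7× gap takes log₂(11.7) ≈ 3.55 halvings to close: 3.55 × 10.61 ≈ 38 years.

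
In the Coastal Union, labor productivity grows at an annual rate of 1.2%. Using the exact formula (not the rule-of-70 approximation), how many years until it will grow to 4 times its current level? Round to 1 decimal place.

t = ln(4) / ln(1 + 0.012) = 1.3863 / 0.011929 ≈ 116.21.

116.2 years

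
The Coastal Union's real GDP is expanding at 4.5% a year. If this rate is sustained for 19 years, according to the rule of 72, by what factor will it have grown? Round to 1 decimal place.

Doubles every ≈ 16.00 years (72/4.5).
19 years is 1.19 doublings; 2^1.19 ≈ 2.3×.

approximately 2.3 times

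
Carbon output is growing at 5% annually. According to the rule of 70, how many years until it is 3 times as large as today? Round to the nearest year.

around 22 years

At 5% it doubles every 70/5 ≈ 14.00 years.
Reaching 3× takes log₂(3) ≈ 1.58 doublings.
1.58 × 14.00 ≈ 22 years.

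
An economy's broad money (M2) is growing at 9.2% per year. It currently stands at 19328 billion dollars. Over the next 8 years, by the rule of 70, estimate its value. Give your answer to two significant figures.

Doubling time ≈ 70/9.2 = 7.61 years.
8 years is 8/7.61 ≈ 1.05 doublings, a factor of 2^1.05 ≈ 2.07.
19328 × 2.07 ≈ 40000 billion dollars.

approximately 40000 billion dollars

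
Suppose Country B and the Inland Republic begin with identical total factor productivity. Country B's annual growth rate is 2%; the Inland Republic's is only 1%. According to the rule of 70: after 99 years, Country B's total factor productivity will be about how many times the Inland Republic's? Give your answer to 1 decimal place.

Only the 1-point difference matters.
70/1 ≈ 70.00 years per doubling of the ratio; 99 years gives 1.41 doublings, so ≈ 2.7×.

around 2.7 times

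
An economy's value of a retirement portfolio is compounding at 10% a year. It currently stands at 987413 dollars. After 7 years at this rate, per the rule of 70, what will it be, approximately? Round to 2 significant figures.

Doubling time ≈ 70/10 = 7.00 years.
7 years is 7/7.00 ≈ 1.00 doublings, a factor of 2^1.00 ≈ 2.00.
987413 × 2.00 ≈ 2000000 dollars.

about 2000000 dollars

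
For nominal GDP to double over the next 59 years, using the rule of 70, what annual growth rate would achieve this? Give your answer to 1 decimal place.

≈ 1.2% a year

70 / 59 ≈ 1.19, so about 1.2% a year.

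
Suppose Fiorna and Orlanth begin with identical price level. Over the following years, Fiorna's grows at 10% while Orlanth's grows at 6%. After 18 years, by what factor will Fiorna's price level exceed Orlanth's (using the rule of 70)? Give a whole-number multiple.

≈ 2 times

Rate gap = 10% − 6% = 4 points.
The ratio doubles every 70/4 ≈ 17.50 years.
18/17.50 ≈ 1.03 doublings → ratio ≈ 2^1.03 ≈ 2.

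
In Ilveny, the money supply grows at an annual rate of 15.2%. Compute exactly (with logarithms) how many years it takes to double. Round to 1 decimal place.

t = ln(2) / ln(1 + 0.152) = 0.6931 / 0.141500 ≈ 4.90.

4.9 years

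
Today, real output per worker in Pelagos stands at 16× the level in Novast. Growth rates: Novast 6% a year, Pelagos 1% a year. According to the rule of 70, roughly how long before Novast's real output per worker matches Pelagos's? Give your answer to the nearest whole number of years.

What matters is the difference: 5 pp.
Rule of 70 on the gap: the ratio halves every 70/5 ≈ 14.00 years.
A 16× gap closes after 4 halvings: 4 × 14.00 ≈ 56 years.

about 56 years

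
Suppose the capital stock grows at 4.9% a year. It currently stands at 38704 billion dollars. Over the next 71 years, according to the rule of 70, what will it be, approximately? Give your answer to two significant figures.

Doubling time ≈ 70/4.9 = 14.29 years.
71 years is 71/14.29 ≈ 4.97 doublings, a factor of 2^4.97 ≈ 31.34.
38704 × 31.34 ≈ 1200000 billion dollars.

roughly 1200000 billion dollars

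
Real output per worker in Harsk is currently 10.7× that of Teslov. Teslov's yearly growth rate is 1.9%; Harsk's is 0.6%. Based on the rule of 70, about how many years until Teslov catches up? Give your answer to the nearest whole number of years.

around 184 years

Teslov gains on Harsk at 1.9% − 0.6% = 1.3 points a year.
At that relative rate the gap halves every 70/1.3 ≈ 53.85 years.
A 10.7× gap takes log₂(10.7) ≈ 3.42 halvings to close: 3.42 × 53.85 ≈ 184 years.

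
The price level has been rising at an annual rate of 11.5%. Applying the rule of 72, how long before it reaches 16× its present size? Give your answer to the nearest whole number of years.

One doubling takes 72/11.5 = 6.26 years.
16× is 4 doublings, so 4 × 6.26 ≈ 25 years.

approximately 25 years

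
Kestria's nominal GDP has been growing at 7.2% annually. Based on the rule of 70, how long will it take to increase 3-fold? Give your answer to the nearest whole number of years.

At 7.2% it doubles every 70/7.2 ≈ 9.72 years.
Reaching 3× takes log₂(3) ≈ 1.58 doublings.
1.58 × 9.72 ≈ 15 years.

around 15 years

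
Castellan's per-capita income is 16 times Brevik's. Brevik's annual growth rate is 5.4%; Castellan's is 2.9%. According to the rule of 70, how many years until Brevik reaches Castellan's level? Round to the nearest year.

What matters is the difference: 2.5 pp.
Rule of 70 on the gap: the ratio halves every 70/2.5 ≈ 28.00 years.
A 16 times gap closes after 4 halvings: 4 × 28.00 ≈ 112 years.

112 years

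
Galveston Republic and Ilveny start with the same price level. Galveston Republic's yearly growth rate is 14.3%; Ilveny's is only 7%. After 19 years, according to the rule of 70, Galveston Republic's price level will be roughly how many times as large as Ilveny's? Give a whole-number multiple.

approximately 4 times

Galveston Republic pulls ahead at 7.3 pp per year, so the ratio doubles every 70/7.3 ≈ 9.59 years.
In 19 years that's 1.98 doublings: 2^1.98 ≈ 4.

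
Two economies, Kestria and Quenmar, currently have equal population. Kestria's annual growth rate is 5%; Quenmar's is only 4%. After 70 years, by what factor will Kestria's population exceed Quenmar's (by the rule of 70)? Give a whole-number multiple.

roughly 2 times

Rate gap = 5% − 4% = 1 point.
The ratio doubles every 70/1 ≈ 70.00 years.
70/70.00 ≈ 1.00 doublings → ratio ≈ 2^1.00 ≈ 2.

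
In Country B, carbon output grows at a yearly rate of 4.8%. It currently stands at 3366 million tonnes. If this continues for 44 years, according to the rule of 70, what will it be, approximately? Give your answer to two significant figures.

Doubling time ≈ 70/4.8 = 14.58 years.
44 years is 44/14.58 ≈ 3.02 doublings, a factor of 2^3.02 ≈ 8.11.
3366 × 8.11 ≈ 27000 million tonnes.

27000 million tonnes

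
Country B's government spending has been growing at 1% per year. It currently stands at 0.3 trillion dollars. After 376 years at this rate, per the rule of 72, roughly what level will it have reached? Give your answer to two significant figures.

about 11 trillion dollars

It doubles every 72/1 ≈ 72.00 years, so 376 years is 5.22 doublings.
2^5.22 ≈ 37.27; 0.3 × 37.27 ≈ 11 trillion dollars.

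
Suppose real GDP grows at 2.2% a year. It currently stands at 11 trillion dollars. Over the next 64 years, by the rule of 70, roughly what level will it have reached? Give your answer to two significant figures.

It doubles every 70/2.2 ≈ 31.82 years, so 64 years is 2.01 doublings.
2^2.01 ≈ 4.03; 11 × 4.03 ≈ 44 trillion dollars.

roughly 44 trillion dollars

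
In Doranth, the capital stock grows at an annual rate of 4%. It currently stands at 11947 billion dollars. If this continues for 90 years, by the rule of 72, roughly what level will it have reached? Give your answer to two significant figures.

Doubling time ≈ 72/4 = 18.00 years.
90 years is 90/18.00 ≈ 5.00 doublings, a factor of 2^5.00 ≈ 32.00.
11947 × 32.00 ≈ 380000 billion dollars.

approximately 380000 billion dollars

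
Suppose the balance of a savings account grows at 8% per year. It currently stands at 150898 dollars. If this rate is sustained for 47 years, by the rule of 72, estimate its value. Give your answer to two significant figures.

≈ 5600000 dollars

Doubling time ≈ 72/8 = 9.00 years.
47 years is 47/9.00 ≈ 5.22 doublings, a factor of 2^5.22 ≈ 37.27.
150898 × 37.27 ≈ 5600000 dollars.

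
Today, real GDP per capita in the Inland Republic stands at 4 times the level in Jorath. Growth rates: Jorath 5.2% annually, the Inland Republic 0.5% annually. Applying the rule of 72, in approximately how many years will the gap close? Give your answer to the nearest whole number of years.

approximately 31 years

Jorath gains on the Inland Republic at 5.2% − 0.5% = 4.7 points a year.
At that relative rate the gap halves every 72/4.7 ≈ 15.32 years.
A 4 times gap closes after 2 halvings: 2 × 15.32 ≈ 31 years.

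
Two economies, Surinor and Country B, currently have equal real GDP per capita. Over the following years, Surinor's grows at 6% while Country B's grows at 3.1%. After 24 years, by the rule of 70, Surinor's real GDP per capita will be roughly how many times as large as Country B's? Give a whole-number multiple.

≈ 2 times

Surinor pulls ahead at 2.9 pp per year, so the ratio doubles every 70/2.9 ≈ 24.14 years.
In 24 years that's 0.99 doublings: 2^0.99 ≈ 2.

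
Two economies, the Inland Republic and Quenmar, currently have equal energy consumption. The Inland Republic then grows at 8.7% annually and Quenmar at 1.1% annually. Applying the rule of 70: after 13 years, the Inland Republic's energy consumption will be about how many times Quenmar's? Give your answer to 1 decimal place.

about 2.7 times

the Inland Republic pulls ahead at 7.6 pp per year, so the ratio doubles every 70/7.6 ≈ 9.21 years.
In 13 years that's 1.41 doublings: 2^1.41 ≈ 2.7.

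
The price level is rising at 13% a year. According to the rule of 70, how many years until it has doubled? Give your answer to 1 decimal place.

approximately 5.4 years

70/13 ≈ 5.38, so it doubles roughly every 5.4 years.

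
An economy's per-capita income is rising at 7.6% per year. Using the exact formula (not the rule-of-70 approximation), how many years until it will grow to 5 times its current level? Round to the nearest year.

t = ln(5) / ln(1 + 0.076) = 1.6094 / 0.073250 ≈ 21.97.
≈ 22 years.

22 years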